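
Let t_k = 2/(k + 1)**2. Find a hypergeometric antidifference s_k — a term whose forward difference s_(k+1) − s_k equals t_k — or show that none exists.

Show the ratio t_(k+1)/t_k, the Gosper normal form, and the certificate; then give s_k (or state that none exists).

none (Gosper's algorithm certifies no s_k)

Ratio r(k) = (k + 1)**2/(k + 2)**2.
Take A(k)=k**2 + 2*k + 1, B(k)=k**2 + 4*k + 4, C(k)=1.
Solve (k**2 + 2*k + 1)·f(k+1) − (k**2 + 2*k + 1)·f(k) = 1.
Degrees (2,2,0) ⇒ d ≤ 0.
Write f(k) = c0. Then LHS − RHS = -1, requiring -1 = 0: contradictory. No certificate.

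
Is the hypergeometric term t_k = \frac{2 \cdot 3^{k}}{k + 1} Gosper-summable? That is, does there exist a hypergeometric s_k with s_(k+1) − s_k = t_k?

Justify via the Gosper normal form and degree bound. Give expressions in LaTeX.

No — key equation has no polynomial f.

r(k) = 3*(k + 1)/(k + 2) after simplifying.
Gosper form: A/B · C(k+1)/C(k) with A=3*k + 3, B=k + 2, C=1.
Solve (3*k + 3)·f(k+1) − (k + 1)·f(k) = 1.
d = -1 from the (1,1,0) case.
Bound -1 < 0, so the key equation has no polynomial solution.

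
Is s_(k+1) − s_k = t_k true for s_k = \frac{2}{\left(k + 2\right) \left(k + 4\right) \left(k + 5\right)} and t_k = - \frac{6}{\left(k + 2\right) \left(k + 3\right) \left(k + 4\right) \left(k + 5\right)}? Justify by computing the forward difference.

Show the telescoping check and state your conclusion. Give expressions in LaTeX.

s_(k+1) = 2/((k + 3)*(k + 5)*(k + 6))
s_(k+1) − s_k = 2*(-3*k - 10)/(k**5 + 20*k**4 + 155*k**3 + 580*k**2 + 1044*k + 720)
(s_(k+1) − s_k) − t_k = 16/(k**5 + 20*k**4 + 155*k**3 + 580*k**2 + 1044*k + 720)

Invalid: residual \frac{16}{k^{5} + 20 k^{4} + 155 k^{3} + 580 k^{2} + 1044 k + 720} ≠ 0.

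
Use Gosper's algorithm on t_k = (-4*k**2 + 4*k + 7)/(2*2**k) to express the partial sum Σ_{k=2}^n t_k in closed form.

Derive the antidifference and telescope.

S(n) = 2**(-n - 2)*(-25*2**n + 8*n**2 + 24*n + 18)

Ratio r(k) = (4*k**2 + 4*k - 7)/(2*(4*k**2 - 4*k - 7)).
Normal form (A,B,C) = (1/2, 1, k**2 - k - 7/4).
Need (1/2)·f(k+1) − (1)·f(k) = k**2 - k - 7/4.
Degrees (0,0,2) ⇒ d ≤ 2.
Solve for f: f(k) = -(2*k + 1)**2/2 (degree 2 ≤ 2).
Then R = B(k−1)f/C = -2*(2*k + 1)**2/(4*k**2 - 4*k - 7), so s_k = R(k)·t_k = (4*k**2 + 4*k + 1)/2**k.
Δs = (-4*k**2 + 4*k + 7)/(2*2**k), as required.
Σ_(k=2)^n t_k = s_(n+1) − s_(2) = (2**(-n - 1)*(4*n**2 + 12*n + 9)) − (25/4), i.e. 2**(-n - 2)*(-25*2**n + 8*n**2 + 24*n + 18).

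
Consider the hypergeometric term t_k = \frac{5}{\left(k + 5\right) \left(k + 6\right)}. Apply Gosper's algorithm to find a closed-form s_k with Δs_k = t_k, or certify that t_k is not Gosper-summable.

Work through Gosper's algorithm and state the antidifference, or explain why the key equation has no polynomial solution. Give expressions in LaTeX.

Compute t_(k+1)/t_k: get (k + 5)/(k + 7).
A = k + 5, B = k + 7, C = 1.
Key eq: (k + 5)·f(k+1) = (k + 6)·f(k) + (1).
deg f ≤ 1 (via 1,1,0).
Match coefficients ⇒ f(k) = k/5.
Then R = B(k−1)f/C = k*(k + 6)/5, so s_k = R(k)·t_k = k/(k + 5).
Check: Δs_k = 5/(k**2 + 11*k + 30). ✓

s_k = \frac{k}{k + 5}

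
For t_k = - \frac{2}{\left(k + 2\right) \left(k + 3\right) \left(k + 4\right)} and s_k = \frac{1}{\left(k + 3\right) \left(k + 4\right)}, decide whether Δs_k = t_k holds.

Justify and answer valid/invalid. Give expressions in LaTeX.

s_(k+1) = 1/((k + 4)*(k + 5))
s_(k+1) − s_k = -2/(k**3 + 12*k**2 + 47*k + 60)
(s_(k+1) − s_k) − t_k = 6/(k**4 + 14*k**3 + 71*k**2 + 154*k + 120)

Invalid: residual \frac{6}{k^{4} + 14 k^{3} + 71 k^{2} + 154 k + 120} ≠ 0.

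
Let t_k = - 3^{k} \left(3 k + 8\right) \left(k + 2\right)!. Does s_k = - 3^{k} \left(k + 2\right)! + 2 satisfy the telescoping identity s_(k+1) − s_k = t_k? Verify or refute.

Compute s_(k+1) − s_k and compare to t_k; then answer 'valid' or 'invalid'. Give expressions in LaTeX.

Valid — Δs_k = t_k.

s_(k+1) = -3**(k + 1)*factorial(k + 3) + 2
s_(k+1) − s_k = -3**k*(3*k + 8)*factorial(k + 2)
(s_(k+1) − s_k) − t_k = 0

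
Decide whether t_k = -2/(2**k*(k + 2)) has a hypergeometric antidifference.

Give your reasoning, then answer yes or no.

No — t_k has no hypergeometric antidifference.

r(k) = (k + 2)/(2*(k + 3)) after simplifying.
Factor: A=k/2 + 1; B=k + 3; C=1.
f must satisfy (k/2 + 1)·f(k+1) − (k + 2)·f(k) = 1.
d = -1 from the (1,1,0) case.
d = -1 < 0 ⇒ no nonzero polynomial f; not summable.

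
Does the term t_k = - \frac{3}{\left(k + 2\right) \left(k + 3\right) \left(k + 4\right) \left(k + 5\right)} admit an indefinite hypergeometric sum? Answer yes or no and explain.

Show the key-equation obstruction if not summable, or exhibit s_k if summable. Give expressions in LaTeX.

r(k) = (k + 2)/(k + 6) after simplifying.
Normal form (A,B,C) = (k + 2, k + 6, 1).
Key eq: (k + 2)·f(k+1) = (k + 5)·f(k) + (1).
d = 3 from the (1,1,0) case.
A polynomial solution: f(k) = k*(k**2 + 9*k + 26)/72.
So s_k = (B(k−1)f/C)·t_k = (k*(k + 5)*(k**2 + 9*k + 26)/72)·t_k = k*(-k**2 - 9*k - 26)/(24*(k + 2)*(k + 3)*(k + 4)).
Check: Δs_k = -3/(k**4 + 14*k**3 + 71*k**2 + 154*k + 120). ✓

Yes. s_k = \frac{k \left(- k^{2} - 9 k - 26\right)}{24 \left(k + 2\right) \left(k + 3\right) \left(k + 4\right)}.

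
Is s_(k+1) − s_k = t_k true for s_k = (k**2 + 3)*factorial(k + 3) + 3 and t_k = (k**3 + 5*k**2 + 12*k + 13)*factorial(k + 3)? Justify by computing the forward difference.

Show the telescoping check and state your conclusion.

Valid: the claim telescopes to t_k.

s_(k+1) = ((k + 1)**2 + 3)*factorial(k + 4) + 3
s_(k+1) − s_k = (k**3 + 5*k**2 + 12*k + 13)*factorial(k + 3)
(s_(k+1) − s_k) − t_k = 0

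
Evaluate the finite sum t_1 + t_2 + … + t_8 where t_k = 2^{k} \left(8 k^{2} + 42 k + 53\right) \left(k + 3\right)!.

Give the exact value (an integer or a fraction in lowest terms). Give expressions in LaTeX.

Σ = 9564703948464

Ratio r(k) = 2*(8*k**3 + 90*k**2 + 335*k + 412)/(8*k**2 + 42*k + 53).
Take A(k)=2*k + 8, B(k)=1, C(k)=k**2 + 21*k/4 + 53/8.
Set up (2*k + 8)·f(k+1) − (1)·f(k) − (k**2 + 21*k/4 + 53/8) = 0.
Bound: deg f ≤ 1.
A polynomial solution: f(k) = (4*k + 3)/8.
Certificate R = B(k−1)f/C = (4*k + 3)/(8*k**2 + 42*k + 53) gives s_k = 2**k*(4*k + 3)*factorial(k + 3).
Check: Δs_k = 2**k*(8*k**2 + 42*k + 53)*factorial(k + 3). ✓
Sum = s_(9) − s_(1); s_(9) = 9564703948800, s_(1) = 336 ⇒ 9564703948464.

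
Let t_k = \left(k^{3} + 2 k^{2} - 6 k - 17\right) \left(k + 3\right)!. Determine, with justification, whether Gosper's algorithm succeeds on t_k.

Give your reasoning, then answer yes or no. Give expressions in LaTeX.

Ratio r(k) = (k**4 + 9*k**3 + 21*k**2 - 16*k - 80)/(k**3 + 2*k**2 - 6*k - 17).
Normal form (A,B,C) = (k + 4, 1, k**3 + 2*k**2 - 6*k - 17).
Set up (k + 4)·f(k+1) − (1)·f(k) − (k**3 + 2*k**2 - 6*k - 17) = 0.
Bound: deg f ≤ 2.
Match coefficients ⇒ f(k) = k**2 - 3*k - 3.
R(k) = B(k−1)·f(k)/C(k) = (k**2 - 3*k - 3)/(k**3 + 2*k**2 - 6*k - 17); s_k = R·t_k = (k**2 - 3*k - 3)*factorial(k + 3).
Verify: (k**3 + 2*k**2 - 6*k - 17)*factorial(k + 3) matches t_k.

Yes. s_k = \left(k^{2} - 3 k - 3\right) \left(k + 3\right)!.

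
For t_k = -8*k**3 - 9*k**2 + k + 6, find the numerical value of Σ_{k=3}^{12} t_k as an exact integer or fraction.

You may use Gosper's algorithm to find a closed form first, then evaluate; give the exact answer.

Compute t_(k+1)/t_k: get (8*k**3 + 33*k**2 + 41*k + 10)/(8*k**3 + 9*k**2 - k - 6).
So A=1 and B=1, with C=k**3 + 9*k**2/8 - k/8 - 3/4.
f must satisfy (1)·f(k+1) − (1)·f(k) = k**3 + 9*k**2/8 - k/8 - 3/4.
d = 4 from the (0,0,3) case.
Match coefficients ⇒ f(k) = k*(2*k**3 - k**2 - 3*k - 4)/8.
Get s_k = R·t_k = k*(-2*k**3 + k**2 + 3*k + 4) with R(k) = B(k−1)f(k)/C(k) = k*(2*k**3 - k**2 - 3*k - 4)/(8*k**3 + 9*k**2 - k - 6).
Verify: -8*k**3 - 9*k**2 + k + 6 matches t_k.
Sum = s_(13) − s_(3); s_(13) = -54366, s_(3) = -96 ⇒ -54270.

Σ = -54270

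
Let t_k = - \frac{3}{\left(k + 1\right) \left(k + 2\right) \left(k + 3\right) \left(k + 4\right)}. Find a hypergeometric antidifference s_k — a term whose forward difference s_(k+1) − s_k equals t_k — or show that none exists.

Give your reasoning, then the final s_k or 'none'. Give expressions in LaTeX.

Step 1: r(k) = (k + 1)/(k + 5).
A = k + 1, B = k + 5, C = 1.
Solve (k + 1)·f(k+1) − (k + 4)·f(k) = 1.
d = 3 from the (1,1,0) case.
Match coefficients ⇒ f(k) = k*(k**2 + 6*k + 11)/18.
R(k) = B(k−1)·f(k)/C(k) = k*(k + 4)*(k**2 + 6*k + 11)/18; s_k = R·t_k = k*(-k**2 - 6*k - 11)/(6*(k + 1)*(k + 2)*(k + 3)).
Δs = -3/(k**4 + 10*k**3 + 35*k**2 + 50*k + 24), as required.

s_k = \frac{k \left(- k^{2} - 6 k - 11\right)}{6 \left(k + 1\right) \left(k + 2\right) \left(k + 3\right)}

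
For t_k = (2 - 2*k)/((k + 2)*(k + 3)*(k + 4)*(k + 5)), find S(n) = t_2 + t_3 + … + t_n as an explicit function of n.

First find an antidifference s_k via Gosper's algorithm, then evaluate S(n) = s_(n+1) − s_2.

S(n) = n*(-n**2 - 12*n + 13)/(60*(n**3 + 12*n**2 + 47*n + 60))

t_(k+1)/t_k = k*(k + 2)/((k - 1)*(k + 6)).
Normal form (A,B,C) = (k + 2, k + 6, k - 1).
Set up (k + 2)·f(k+1) − (k + 5)·f(k) − (k - 1) = 0.
deg f ≤ 3 (via 1,1,1).
Solving with deg f ≤ 3: f(k) = -k/2.
Get s_k = R·t_k = k/((k + 2)*(k + 3)*(k + 4)) with R(k) = B(k−1)f(k)/C(k) = -k*(k + 5)/(2*(k - 1)).
Check: Δs_k = 2*(1 - k)/(k**4 + 14*k**3 + 71*k**2 + 154*k + 120). ✓
Evaluate: s_(n+1) = (n + 1)/(n**3 + 12*n**2 + 47*n + 60); subtract s_(2) = 1/60 ⇒ S(n) = n*(-n**2 - 12*n + 13)/(60*(n**3 + 12*n**2 + 47*n + 60)).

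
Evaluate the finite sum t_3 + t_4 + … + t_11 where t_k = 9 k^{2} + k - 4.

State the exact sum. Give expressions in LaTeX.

Σ = 4536

The ratio is (k + 9*(k + 1)**2 - 3)/(9*k**2 + k - 4).
Take A(k)=1, B(k)=1, C(k)=k**2 + k/9 - 4/9.
Need (1)·f(k+1) − (1)·f(k) = k**2 + k/9 - 4/9.
d = 3 from the (0,0,2) case.
Coefficient equations give f(k) = k*(3*k**2 - 4*k - 3)/9.
Get s_k = R·t_k = k*(3*k**2 - 4*k - 3) with R(k) = B(k−1)f(k)/C(k) = k*(3*k**2 - 4*k - 3)/(9*k**2 + k - 4).
Δs = 9*k**2 + k - 4, as required.
Telescoping: Σ = s_(12) − s_(3) = 4572 − (36) = 4536.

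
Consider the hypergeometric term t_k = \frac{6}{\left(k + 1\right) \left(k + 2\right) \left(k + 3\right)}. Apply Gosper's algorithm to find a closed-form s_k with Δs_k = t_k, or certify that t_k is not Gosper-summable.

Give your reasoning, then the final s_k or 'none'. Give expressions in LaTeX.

Step 1: r(k) = (k + 1)/(k + 4).
Take A(k)=k + 1, B(k)=k + 4, C(k)=1.
Solve (k + 1)·f(k+1) − (k + 3)·f(k) = 1.
Bound: deg f ≤ 2.
Coefficient equations give f(k) = k*(k + 3)/4.
Get s_k = R·t_k = 3*k*(k + 3)/(2*(k + 1)*(k + 2)) with R(k) = B(k−1)f(k)/C(k) = k*(k + 3)**2/4.
Δs = 6/(k**3 + 6*k**2 + 11*k + 6), as required.

s_k = \frac{3 k \left(k + 3\right)}{2 \left(k + 1\right) \left(k + 2\right)}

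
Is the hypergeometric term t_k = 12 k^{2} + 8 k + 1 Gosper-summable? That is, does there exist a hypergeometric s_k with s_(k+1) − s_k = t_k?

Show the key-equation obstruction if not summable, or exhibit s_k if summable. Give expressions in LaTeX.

Yes. s_k = k \left(4 k^{2} - 2 k - 1\right).

r(k) = (12*k**2 + 32*k + 21)/(12*k**2 + 8*k + 1) after simplifying.
So A=1 and B=1, with C=k**2 + 2*k/3 + 1/12.
Key eq: (1)·f(k+1) = (1)·f(k) + (k**2 + 2*k/3 + 1/12).
From deg A=0, deg B=0, deg C=2: d=3.
Match coefficients ⇒ f(k) = k*(4*k**2 - 2*k - 1)/12.
Then R = B(k−1)f/C = k*(4*k**2 - 2*k - 1)/((2*k + 1)*(6*k + 1)), so s_k = R(k)·t_k = k*(4*k**2 - 2*k - 1).
s_(k+1) − s_k = 12*k**2 + 8*k + 1 = t_k.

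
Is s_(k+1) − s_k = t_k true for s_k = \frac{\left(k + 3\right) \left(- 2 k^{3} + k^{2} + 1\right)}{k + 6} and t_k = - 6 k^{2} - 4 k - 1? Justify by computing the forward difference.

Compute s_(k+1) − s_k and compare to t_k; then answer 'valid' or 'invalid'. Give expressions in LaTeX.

Invalid: residual \frac{3 \left(4 k^{3} + 41 k^{2} + 25 k + 7\right)}{k^{2} + 13 k + 42} ≠ 0.

s_(k+1) = (k + 4)*(-2*(k + 1)**3 + (k + 1)**2 + 1)/(k + 7)
s_(k+1) − s_k = (-6*k**4 - 70*k**3 - 182*k**2 - 106*k - 21)/(k**2 + 13*k + 42)
(s_(k+1) − s_k) − t_k = 3*(4*k**3 + 41*k**2 + 25*k + 7)/(k**2 + 13*k + 42)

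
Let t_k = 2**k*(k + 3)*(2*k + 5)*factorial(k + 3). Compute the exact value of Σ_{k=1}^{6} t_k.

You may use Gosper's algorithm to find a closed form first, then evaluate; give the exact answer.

Σ = 3715891104

Step 1: r(k) = (k + 4)**2*(4*k + 14)/((k + 3)*(2*k + 5)).
Normal form (A,B,C) = (2*k + 8, 1, k**2 + 11*k/2 + 15/2).
f must satisfy (2*k + 8)·f(k+1) − (1)·f(k) = k**2 + 11*k/2 + 15/2.
Bound: deg f ≤ 1.
Solve for f: f(k) = (k + 1)/2 (degree 1 ≤ 1).
So s_k = (B(k−1)f/C)·t_k = ((k + 1)/((k + 3)*(2*k + 5)))·t_k = 2**k*(k + 1)*factorial(k + 3).
Δs = 2**k*(k + 3)*(2*k + 5)*factorial(k + 3), as required.
Telescoping: Σ = s_(7) − s_(1) = 3715891200 − (96) = 3715891104.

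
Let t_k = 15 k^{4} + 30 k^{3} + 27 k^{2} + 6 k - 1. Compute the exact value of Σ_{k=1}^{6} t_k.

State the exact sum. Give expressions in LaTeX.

Σ = 49932

r(k) = (15*k**4 + 90*k**3 + 207*k**2 + 210*k + 77)/(15*k**4 + 30*k**3 + 27*k**2 + 6*k - 1) after simplifying.
Gosper form: A/B · C(k+1)/C(k) with A=1, B=1, C=k**4 + 2*k**3 + 9*k**2/5 + 2*k/5 - 1/15.
Need (1)·f(k+1) − (1)·f(k) = k**4 + 2*k**3 + 9*k**2/5 + 2*k/5 - 1/15.
d = 5 from the (0,0,4) case.
A polynomial solution: f(k) = k**2*(3*k**3 - k - 3)/15.
So s_k = (B(k−1)f/C)·t_k = (k**2*(3*k**3 - k - 3)/(15*k**4 + 30*k**3 + 27*k**2 + 6*k - 1))·t_k = k**2*(3*k**3 - k - 3).
Check: Δs_k = 15*k**4 + 30*k**3 + 27*k**2 + 6*k - 1. ✓
Σ_(k=1)^(6) t_k = s_(7) − s_(1) = 49931 − (-1) = 49932.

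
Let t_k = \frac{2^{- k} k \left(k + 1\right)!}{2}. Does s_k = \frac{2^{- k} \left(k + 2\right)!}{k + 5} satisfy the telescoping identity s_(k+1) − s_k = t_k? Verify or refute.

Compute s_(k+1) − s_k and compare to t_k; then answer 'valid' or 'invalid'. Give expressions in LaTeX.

Invalid: residual - \frac{3 \cdot 2^{- k} \left(k^{2} + 5 k - 2\right) \left(k + 1\right)!}{2 \left(k + 5\right) \left(k + 6\right)} ≠ 0.

s_(k+1) = factorial(k + 3)/(2*2**k*(k + 6))
s_(k+1) − s_k = (k**2 + 6*k + 3)*factorial(k + 2)/(2*2**k*(k + 5)*(k + 6))
(s_(k+1) − s_k) − t_k = -3*(k**2 + 5*k - 2)*factorial(k + 1)/(2*2**k*(k + 5)*(k + 6))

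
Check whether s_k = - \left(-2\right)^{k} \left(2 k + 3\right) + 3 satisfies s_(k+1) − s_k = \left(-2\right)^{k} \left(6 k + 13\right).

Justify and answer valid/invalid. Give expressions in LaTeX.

s_(k+1) = 2*(-2)**k*(2*k + 5) + 3
s_(k+1) − s_k = (-2)**k*(6*k + 13)
(s_(k+1) − s_k) − t_k = 0

valid (s_(k+1) − s_k reduces to t_k)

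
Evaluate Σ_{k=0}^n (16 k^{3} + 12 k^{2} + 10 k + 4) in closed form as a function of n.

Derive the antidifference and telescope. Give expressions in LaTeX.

S(n) = 4 n^{4} + 12 n^{3} + 15 n^{2} + 11 n + 4

Ratio r(k) = (8*k**3 + 30*k**2 + 41*k + 21)/(8*k**3 + 6*k**2 + 5*k + 2).
Take A(k)=1, B(k)=1, C(k)=k**3 + 3*k**2/4 + 5*k/8 + 1/4.
f must satisfy (1)·f(k+1) − (1)·f(k) = k**3 + 3*k**2/4 + 5*k/8 + 1/4.
Degrees (0,0,3) ⇒ d ≤ 4.
Solve for f: f(k) = k*(4*k**3 - 4*k**2 + 3*k + 1)/16 (degree 4 ≤ 4).
Then R = B(k−1)f/C = k*(4*k**3 - 4*k**2 + 3*k + 1)/(2*(2*k + 1)*(4*k**2 + k + 2)), so s_k = R(k)·t_k = k*(4*k**3 - 4*k**2 + 3*k + 1).
Check: Δs_k = 16*k**3 + 12*k**2 + 10*k + 4. ✓
s_(n+1) = 4*n**4 + 12*n**3 + 15*n**2 + 11*n + 4 and s_(0) = 0, so S(n) = 4*n**4 + 12*n**3 + 15*n**2 + 11*n + 4.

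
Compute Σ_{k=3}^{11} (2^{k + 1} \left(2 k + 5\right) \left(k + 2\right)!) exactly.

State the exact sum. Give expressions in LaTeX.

Σ = 714164561508480

The ratio is 2*(k + 3)*(2*k + 7)/(2*k + 5).
Normal form (A,B,C) = (2*k + 6, 1, k + 5/2).
Set up (2*k + 6)·f(k+1) − (1)·f(k) − (k + 5/2) = 0.
Degrees (1,0,1) ⇒ d ≤ 0.
Coefficient equations give f(k) = 1/2.
So s_k = (B(k−1)f/C)·t_k = (1/(2*k + 5))·t_k = 2**(k + 1)*factorial(k + 2).
Verify: 2**(k + 1)*(2*k + 5)*factorial(k + 2) matches t_k.
Sum = s_(12) − s_(3); s_(12) = 714164561510400, s_(3) = 1920 ⇒ 714164561508480.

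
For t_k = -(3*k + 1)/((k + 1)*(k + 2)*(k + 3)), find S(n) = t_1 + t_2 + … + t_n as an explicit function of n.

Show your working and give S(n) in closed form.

Compute t_(k+1)/t_k: get (k + 1)*(3*k + 4)/((k + 4)*(3*k + 1)).
Normal form (A,B,C) = (k + 1, k + 4, k + 1/3).
Solve (k + 1)·f(k+1) − (k + 3)·f(k) = k + 1/3.
Bound: deg f ≤ 2.
Coefficient equations give f(k) = k**2/3.
Get s_k = R·t_k = -k**2/((k + 1)*(k + 2)) with R(k) = B(k−1)f(k)/C(k) = k**2*(k + 3)/(3*k + 1).
Check: Δs_k = (-3*k - 1)/(k**3 + 6*k**2 + 11*k + 6). ✓
Σ_(k=1)^n t_k = s_(n+1) − s_(1) = ((-n**2 - 2*n - 1)/(n**2 + 5*n + 6)) − (-1/6), i.e. n*(-5*n - 7)/(6*(n**2 + 5*n + 6)).

S(n) = n*(-5*n - 7)/(6*(n**2 + 5*n + 6))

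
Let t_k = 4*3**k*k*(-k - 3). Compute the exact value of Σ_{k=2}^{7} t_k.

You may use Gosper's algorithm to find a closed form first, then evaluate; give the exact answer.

t_(k+1)/t_k = 3*(k + 1)*(k + 4)/(k*(k + 3)).
Take A(k)=3, B(k)=1, C(k)=k**2 + 3*k.
Set up (3)·f(k+1) − (1)·f(k) − (k**2 + 3*k) = 0.
deg f ≤ 2 (via 0,0,2).
A polynomial solution: f(k) = (2*k**2 - 3)/4.
Then R = B(k−1)f/C = (2*k**2 - 3)/(4*k*(k + 3)), so s_k = R(k)·t_k = 3**k*(3 - 2*k**2).
Verify: 4*3**k*k*(-k - 3) matches t_k.
Telescoping: Σ = s_(8) − s_(2) = -820125 − (-45) = -820080.

Σ = -820080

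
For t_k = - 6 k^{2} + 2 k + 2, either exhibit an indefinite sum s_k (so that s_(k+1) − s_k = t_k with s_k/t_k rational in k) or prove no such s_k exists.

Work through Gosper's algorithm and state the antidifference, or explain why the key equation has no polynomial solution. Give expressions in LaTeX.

s_k = 2 k^{2} \left(2 - k\right)

Ratio r(k) = (k - 3*(k + 1)**2 + 2)/(-3*k**2 + k + 1).
Take A(k)=1, B(k)=1, C(k)=k**2 - k/3 - 1/3.
f must satisfy (1)·f(k+1) − (1)·f(k) = k**2 - k/3 - 1/3.
From deg A=0, deg B=0, deg C=2: d=3.
Solving with deg f ≤ 3: f(k) = k**2*(k - 2)/3.
So s_k = (B(k−1)f/C)·t_k = (k**2*(k - 2)/(3*k**2 - k - 1))·t_k = 2*k**2*(2 - k).
Δs = -6*k**2 + 2*k + 2, as required.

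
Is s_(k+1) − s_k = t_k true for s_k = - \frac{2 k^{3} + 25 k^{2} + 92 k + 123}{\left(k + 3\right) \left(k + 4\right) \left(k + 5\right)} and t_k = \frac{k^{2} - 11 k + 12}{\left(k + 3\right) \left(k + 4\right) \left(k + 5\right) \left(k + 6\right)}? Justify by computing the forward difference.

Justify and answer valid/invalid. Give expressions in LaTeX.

s_(k+1) = (-92*k - 2*(k + 1)**3 - 25*(k + 1)**2 - 215)/((k + 4)*(k + 5)*(k + 6))
s_(k+1) − s_k = (k**2 - 11*k + 12)/(k**4 + 18*k**3 + 119*k**2 + 342*k + 360)
(s_(k+1) − s_k) − t_k = 0

Valid: the claim telescopes to t_k.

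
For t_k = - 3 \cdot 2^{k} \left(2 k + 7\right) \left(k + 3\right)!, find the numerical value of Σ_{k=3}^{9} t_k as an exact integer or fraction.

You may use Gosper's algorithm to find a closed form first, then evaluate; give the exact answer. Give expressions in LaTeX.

Step 1: r(k) = 2*(k + 4)*(2*k + 9)/(2*k + 7).
Normal form (A,B,C) = (2*k + 8, 1, k + 7/2).
Need (2*k + 8)·f(k+1) − (1)·f(k) = k + 7/2.
From deg A=1, deg B=0, deg C=1: d=0.
Match coefficients ⇒ f(k) = 1/2.
Then R = B(k−1)f/C = 1/(2*k + 7), so s_k = R(k)·t_k = -3*2**k*factorial(k + 3).
Δs = -3*2**k*(2*k + 7)*factorial(k + 3), as required.
Evaluate s at k=10 and k=3: -19129407897600 and -17280; difference -19129407880320.

Σ = -19129407880320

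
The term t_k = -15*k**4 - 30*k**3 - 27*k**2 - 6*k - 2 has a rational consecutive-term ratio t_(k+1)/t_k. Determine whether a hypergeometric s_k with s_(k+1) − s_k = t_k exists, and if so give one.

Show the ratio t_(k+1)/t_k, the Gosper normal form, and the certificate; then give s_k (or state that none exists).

The ratio is (15*k**4 + 90*k**3 + 207*k**2 + 210*k + 80)/(15*k**4 + 30*k**3 + 27*k**2 + 6*k + 2).
Normal form (A,B,C) = (1, 1, k**4 + 2*k**3 + 9*k**2/5 + 2*k/5 + 2/15).
Set up (1)·f(k+1) − (1)·f(k) − (k**4 + 2*k**3 + 9*k**2/5 + 2*k/5 + 2/15) = 0.
Bound: deg f ≤ 5.
A polynomial solution: f(k) = k*(3*k**4 - k**2 - 3*k + 3)/15.
Then R = B(k−1)f/C = k*(3*k**4 - k**2 - 3*k + 3)/(15*k**4 + 30*k**3 + 27*k**2 + 6*k + 2), so s_k = R(k)·t_k = k*(-3*k**4 + k**2 + 3*k - 3).
Δs = -15*k**4 - 30*k**3 - 27*k**2 - 6*k - 2, as required.

s_k = k*(-3*k**4 + k**2 + 3*k - 3)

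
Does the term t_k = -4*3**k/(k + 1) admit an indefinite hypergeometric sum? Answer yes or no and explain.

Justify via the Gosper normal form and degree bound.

t_(k+1)/t_k = 3*(k + 1)/(k + 2).
Gosper form: A/B · C(k+1)/C(k) with A=3*k + 3, B=k + 2, C=1.
f must satisfy (3*k + 3)·f(k+1) − (k + 1)·f(k) = 1.
Bound: deg f ≤ -1.
d = -1 < 0 ⇒ no nonzero polynomial f; not summable.

No. Not Gosper-summable.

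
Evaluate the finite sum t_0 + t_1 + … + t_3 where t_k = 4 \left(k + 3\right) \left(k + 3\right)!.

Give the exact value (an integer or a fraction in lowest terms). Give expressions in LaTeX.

Σ = 20136

Ratio r(k) = (k + 4)**2/(k + 3).
Take A(k)=k + 4, B(k)=1, C(k)=k + 3.
Set up (k + 4)·f(k+1) − (1)·f(k) − (k + 3) = 0.
d = 0 from the (1,0,1) case.
Coefficient equations give f(k) = 1.
R(k) = B(k−1)·f(k)/C(k) = 1/(k + 3); s_k = R·t_k = 4*factorial(k + 3).
Verify: 4*(k + 3)*factorial(k + 3) matches t_k.
Sum = s_(4) − s_(0); s_(4) = 20160, s_(0) = 24 ⇒ 20136.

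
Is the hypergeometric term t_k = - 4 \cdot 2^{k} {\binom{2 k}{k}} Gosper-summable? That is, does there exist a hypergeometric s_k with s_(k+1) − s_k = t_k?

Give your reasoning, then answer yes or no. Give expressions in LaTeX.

Compute t_(k+1)/t_k: get 4*(2*k + 1)/(k + 1).
A = 8*k + 4, B = k + 1, C = 1.
f must satisfy (8*k + 4)·f(k+1) − (k)·f(k) = 1.
Degrees (1,1,0) ⇒ d ≤ -1.
Bound -1 < 0, so the key equation has no polynomial solution.

No — negative degree bound, so no certificate f.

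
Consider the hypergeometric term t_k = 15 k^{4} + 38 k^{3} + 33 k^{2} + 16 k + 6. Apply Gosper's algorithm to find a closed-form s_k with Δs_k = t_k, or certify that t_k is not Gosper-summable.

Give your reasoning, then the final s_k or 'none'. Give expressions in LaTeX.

s_k = k \left(3 k^{4} + 2 k^{3} - 3 k^{2} + k + 3\right)

Step 1: r(k) = (15*k**4 + 98*k**3 + 237*k**2 + 256*k + 108)/(15*k**4 + 38*k**3 + 33*k**2 + 16*k + 6).
A = 1, B = 1, C = k**4 + 38*k**3/15 + 11*k**2/5 + 16*k/15 + 2/5.
Need (1)·f(k+1) − (1)·f(k) = k**4 + 38*k**3/15 + 11*k**2/5 + 16*k/15 + 2/5.
d = 5 from the (0,0,4) case.
Solve for f: f(k) = k*(k + 1)*(3*k**3 - k**2 - 2*k + 3)/15 (degree 5 ≤ 5).
So s_k = (B(k−1)f/C)·t_k = (k*(3*k**3 - k**2 - 2*k + 3)/(15*k**3 + 23*k**2 + 10*k + 6))·t_k = k*(3*k**4 + 2*k**3 - 3*k**2 + k + 3).
Verify: 15*k**4 + 38*k**3 + 33*k**2 + 16*k + 6 matches t_k.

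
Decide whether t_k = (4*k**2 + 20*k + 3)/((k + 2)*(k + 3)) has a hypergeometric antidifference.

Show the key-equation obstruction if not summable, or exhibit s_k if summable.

Yes. s_k = k*(8*k - 5)/(2*(k + 2)).

The ratio is (k + 2)*(20*k + 4*(k + 1)**2 + 23)/((k + 4)*(4*k**2 + 20*k + 3)).
Factor: A=k + 2; B=k + 4; C=k**2 + 5*k + 3/4.
f must satisfy (k + 2)·f(k+1) − (k + 3)·f(k) = k**2 + 5*k + 3/4.
Degrees (1,1,2) ⇒ d ≤ 2.
Solving with deg f ≤ 2: f(k) = k*(8*k - 5)/8.
Then R = B(k−1)f/C = k*(k + 3)*(8*k - 5)/(2*(4*k**2 + 20*k + 3)), so s_k = R(k)·t_k = k*(8*k - 5)/(2*(k + 2)).
Check: Δs_k = (4*k**2 + 20*k + 3)/(k**2 + 5*k + 6). ✓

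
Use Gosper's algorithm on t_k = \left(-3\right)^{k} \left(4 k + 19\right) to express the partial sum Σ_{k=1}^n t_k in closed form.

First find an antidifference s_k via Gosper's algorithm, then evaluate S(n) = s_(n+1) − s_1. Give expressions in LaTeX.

r(k) = 3*(-4*k - 23)/(4*k + 19) after simplifying.
Take A(k)=-3, B(k)=1, C(k)=k + 19/4.
Solve (-3)·f(k+1) − (1)·f(k) = k + 19/4.
Bound: deg f ≤ 1.
Solve for f: f(k) = -(k + 4)/4 (degree 1 ≤ 1).
Get s_k = R·t_k = (-3)**k*(-k - 4) with R(k) = B(k−1)f(k)/C(k) = -(k + 4)/(4*k + 19).
Δs = (-3)**k*(4*k + 19), as required.
Evaluate: s_(n+1) = 3*(-3)**n*(n + 5); subtract s_(1) = 15 ⇒ S(n) = 3*(-3)**n*n + 15*(-3)**n - 15.

S(n) = 3 \left(-3\right)^{n} n + 15 \left(-3\right)^{n} - 15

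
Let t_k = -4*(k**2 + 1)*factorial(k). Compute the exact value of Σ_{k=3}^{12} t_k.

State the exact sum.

t_(k+1)/t_k = (k + 1)*((k + 1)**2 + 1)/(k**2 + 1).
So A=k + 1 and B=1, with C=k**2 + 1.
Key eq: (k + 1)·f(k+1) = (1)·f(k) + (k**2 + 1).
Degrees (1,0,2) ⇒ d ≤ 1.
Solving with deg f ≤ 1: f(k) = k - 1.
Get s_k = R·t_k = -4*(k - 1)*factorial(k) with R(k) = B(k−1)f(k)/C(k) = (k - 1)/(k**2 + 1).
Δs = -4*(k**2 + 1)*factorial(k), as required.
Telescoping: Σ = s_(13) − s_(3) = -298896998400 − (-48) = -298896998352.

Σ = -298896998352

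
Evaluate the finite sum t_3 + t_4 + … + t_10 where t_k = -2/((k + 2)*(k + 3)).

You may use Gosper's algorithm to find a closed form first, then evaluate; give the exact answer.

Step 1: r(k) = (k + 2)/(k + 4).
So A=k + 2 and B=k + 4, with C=1.
Solve (k + 2)·f(k+1) − (k + 3)·f(k) = 1.
From deg A=1, deg B=1, deg C=0: d=1.
Coefficient equations give f(k) = k/2.
R(k) = B(k−1)·f(k)/C(k) = k*(k + 3)/2; s_k = R·t_k = -k/(k + 2).
s_(k+1) − s_k = -2/(k**2 + 5*k + 6) = t_k.
Σ_(k=3)^(10) t_k = s_(11) − s_(3) = -11/13 − (-3/5) = -16/65.

Σ = -16/65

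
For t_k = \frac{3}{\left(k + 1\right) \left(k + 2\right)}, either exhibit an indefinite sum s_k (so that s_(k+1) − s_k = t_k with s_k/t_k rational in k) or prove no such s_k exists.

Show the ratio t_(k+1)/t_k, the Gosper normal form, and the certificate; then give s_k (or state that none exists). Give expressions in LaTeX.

s_k = \frac{3 k}{k + 1}

r(k) = (k + 1)/(k + 3) after simplifying.
Normal form (A,B,C) = (k + 1, k + 3, 1).
Set up (k + 1)·f(k+1) − (k + 2)·f(k) − (1) = 0.
Bound: deg f ≤ 1.
A polynomial solution: f(k) = k.
Certificate R = B(k−1)f/C = k*(k + 2) gives s_k = 3*k/(k + 1).
Verify: 3/(k**2 + 3*k + 2) matches t_k.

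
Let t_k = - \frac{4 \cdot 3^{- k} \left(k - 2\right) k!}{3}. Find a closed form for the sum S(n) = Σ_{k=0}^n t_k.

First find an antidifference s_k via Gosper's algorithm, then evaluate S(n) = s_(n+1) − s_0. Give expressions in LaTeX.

S(n) = 4 - \frac{4 \cdot 3^{- n} \left(n + 1\right)!}{3}

The ratio is (k**2 - 1)/(3*(k - 2)).
A = k/3 + 1/3, B = 1, C = k - 2.
f must satisfy (k/3 + 1/3)·f(k+1) − (1)·f(k) = k - 2.
From deg A=1, deg B=0, deg C=1: d=0.
Coefficient equations give f(k) = 3.
Then R = B(k−1)f/C = 3/(k - 2), so s_k = R(k)·t_k = -4*factorial(k)/3**k.
Check: Δs_k = -4*(k - 2)*factorial(k)/(3*3**k). ✓
Σ_(k=0)^n t_k = s_(n+1) − s_(0) = (-4*3**(-n - 1)*factorial(n + 1)) − (-4), i.e. 4 - 4*factorial(n + 1)/(3*3**n).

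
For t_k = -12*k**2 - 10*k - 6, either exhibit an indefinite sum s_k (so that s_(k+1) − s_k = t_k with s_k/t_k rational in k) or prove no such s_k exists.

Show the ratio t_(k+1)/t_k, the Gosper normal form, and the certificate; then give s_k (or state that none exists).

s_k = k*(-4*k**2 + k - 3)

r(k) = (6*k**2 + 17*k + 14)/(6*k**2 + 5*k + 3) after simplifying.
A = 1, B = 1, C = k**2 + 5*k/6 + 1/2.
Solve (1)·f(k+1) − (1)·f(k) = k**2 + 5*k/6 + 1/2.
Degrees (0,0,2) ⇒ d ≤ 3.
Solve for f: f(k) = k*(4*k**2 - k + 3)/12 (degree 3 ≤ 3).
Get s_k = R·t_k = k*(-4*k**2 + k - 3) with R(k) = B(k−1)f(k)/C(k) = k*(4*k**2 - k + 3)/(2*(6*k**2 + 5*k + 3)).
Check: Δs_k = -12*k**2 - 10*k - 6. ✓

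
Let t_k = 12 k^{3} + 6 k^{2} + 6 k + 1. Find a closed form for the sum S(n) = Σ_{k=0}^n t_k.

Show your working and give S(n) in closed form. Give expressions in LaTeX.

Compute t_(k+1)/t_k: get (12*k**3 + 42*k**2 + 54*k + 25)/(12*k**3 + 6*k**2 + 6*k + 1).
Factor: A=1; B=1; C=k**3 + k**2/2 + k/2 + 1/12.
Set up (1)·f(k+1) − (1)·f(k) − (k**3 + k**2/2 + k/2 + 1/12) = 0.
deg f ≤ 4 (via 0,0,3).
Coefficient equations give f(k) = k*(3*k**3 - 4*k**2 + 3*k - 1)/12.
Get s_k = R·t_k = k*(3*k**3 - 4*k**2 + 3*k - 1) with R(k) = B(k−1)f(k)/C(k) = k*(3*k**3 - 4*k**2 + 3*k - 1)/(12*k**3 + 6*k**2 + 6*k + 1).
Verify: 12*k**3 + 6*k**2 + 6*k + 1 matches t_k.
Σ_(k=0)^n t_k = s_(n+1) − s_(0) = (3*n**4 + 8*n**3 + 9*n**2 + 5*n + 1) − (0), i.e. 3*n**4 + 8*n**3 + 9*n**2 + 5*n + 1.

S(n) = 3 n^{4} + 8 n^{3} + 9 n^{2} + 5 n + 1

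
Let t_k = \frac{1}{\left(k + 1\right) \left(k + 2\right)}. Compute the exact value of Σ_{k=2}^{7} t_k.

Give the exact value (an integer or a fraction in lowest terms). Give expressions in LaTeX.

Σ = 2/9

Step 1: r(k) = (k + 1)/(k + 3).
Factor: A=k + 1; B=k + 3; C=1.
Set up (k + 1)·f(k+1) − (k + 2)·f(k) − (1) = 0.
Degrees (1,1,0) ⇒ d ≤ 1.
Match coefficients ⇒ f(k) = k.
So s_k = (B(k−1)f/C)·t_k = (k*(k + 2))·t_k = k/(k + 1).
Check: Δs_k = 1/(k**2 + 3*k + 2). ✓
Sum = s_(8) − s_(2); s_(8) = 8/9, s_(2) = 2/3 ⇒ 2/9.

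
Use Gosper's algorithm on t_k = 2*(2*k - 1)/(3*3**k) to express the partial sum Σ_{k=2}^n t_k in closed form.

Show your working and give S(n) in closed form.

t_(k+1)/t_k = (2*k + 1)/(3*(2*k - 1)).
Normal form (A,B,C) = (1/3, 1, k - 1/2).
f must satisfy (1/3)·f(k+1) − (1)·f(k) = k - 1/2.
Degrees (0,0,1) ⇒ d ≤ 1.
Match coefficients ⇒ f(k) = -3*k/2.
Get s_k = R·t_k = -2*k/3**k with R(k) = B(k−1)f(k)/C(k) = -3*k/(2*k - 1).
Verify: 2*(2*k - 1)/(3*3**k) matches t_k.
Telescope: S(n) = s_(n+1) − s_(2) = 2*3**(-n - 1)*(-n - 1) − (-4/9) = 2*3**(-n - 2)*(2*3**n - 3*n - 3).

S(n) = 2*3**(-n - 2)*(2*3**n - 3*n - 3)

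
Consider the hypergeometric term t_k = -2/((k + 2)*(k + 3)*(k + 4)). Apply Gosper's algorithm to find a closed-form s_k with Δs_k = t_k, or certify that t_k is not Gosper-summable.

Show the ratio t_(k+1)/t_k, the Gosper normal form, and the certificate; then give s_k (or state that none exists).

s_k = k*(-k - 5)/(6*(k + 2)*(k + 3))

Step 1: r(k) = (k + 2)/(k + 5).
So A=k + 2 and B=k + 5, with C=1.
Set up (k + 2)·f(k+1) − (k + 4)·f(k) − (1) = 0.
d = 2 from the (1,1,0) case.
Solve for f: f(k) = k*(k + 5)/12 (degree 2 ≤ 2).
R(k) = B(k−1)·f(k)/C(k) = k*(k + 4)*(k + 5)/12; s_k = R·t_k = k*(-k - 5)/(6*(k + 2)*(k + 3)).
Check: Δs_k = -2/(k**3 + 9*k**2 + 26*k + 24). ✓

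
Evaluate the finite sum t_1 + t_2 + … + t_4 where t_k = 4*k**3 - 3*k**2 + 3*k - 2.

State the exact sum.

Σ = 332

t_(k+1)/t_k = (4*k**3 + 9*k**2 + 9*k + 2)/(4*k**3 - 3*k**2 + 3*k - 2).
Normal form (A,B,C) = (1, 1, k**3 - 3*k**2/4 + 3*k/4 - 1/2).
Set up (1)·f(k+1) − (1)·f(k) − (k**3 - 3*k**2/4 + 3*k/4 - 1/2) = 0.
deg f ≤ 4 (via 0,0,3).
A polynomial solution: f(k) = k*(k - 2)*(k**2 - k + 2)/4.
R(k) = B(k−1)·f(k)/C(k) = k*(k - 2)*(k**2 - k + 2)/(4*k**3 - 3*k**2 + 3*k - 2); s_k = R·t_k = k*(k**3 - 3*k**2 + 4*k - 4).
Δs = 4*k**3 - 3*k**2 + 3*k - 2, as required.
Σ_(k=1)^(4) t_k = s_(5) − s_(1) = 330 − (-2) = 332.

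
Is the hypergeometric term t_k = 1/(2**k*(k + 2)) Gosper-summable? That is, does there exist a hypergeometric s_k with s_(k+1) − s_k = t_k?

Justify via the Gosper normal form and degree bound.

No — t_k has no hypergeometric antidifference.

Step 1: r(k) = (k + 2)/(2*(k + 3)).
Gosper form: A/B · C(k+1)/C(k) with A=k/2 + 1, B=k + 3, C=1.
Key eq: (k/2 + 1)·f(k+1) = (k + 2)·f(k) + (1).
d = -1 from the (1,1,0) case.
Negative degree bound (-1): no f exists, t_k not Gosper-summable.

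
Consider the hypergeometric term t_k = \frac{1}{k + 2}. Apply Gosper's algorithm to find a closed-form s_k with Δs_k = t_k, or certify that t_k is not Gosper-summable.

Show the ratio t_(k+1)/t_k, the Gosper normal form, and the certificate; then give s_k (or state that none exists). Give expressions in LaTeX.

no hypergeometric antidifference exists

t_(k+1)/t_k = (k + 2)/(k + 3).
Normal form (A,B,C) = (k + 2, k + 3, 1).
f must satisfy (k + 2)·f(k+1) − (k + 2)·f(k) = 1.
Degrees (1,1,0) ⇒ d ≤ 0.
Put f(k) = c0: A·f(k+1) − B(k−1)·f(k) − C = -1; need -1 = 0 — inconsistent ⇒ no f, not summable.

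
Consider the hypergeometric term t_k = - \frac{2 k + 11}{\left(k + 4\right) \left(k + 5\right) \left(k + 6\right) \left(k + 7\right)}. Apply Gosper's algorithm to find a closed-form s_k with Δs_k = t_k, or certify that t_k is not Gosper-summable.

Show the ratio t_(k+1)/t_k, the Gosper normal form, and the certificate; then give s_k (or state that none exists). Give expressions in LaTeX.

s_k = \frac{k \left(- k - 10\right)}{24 \left(k^{2} + 10 k + 24\right)}

Ratio r(k) = (k + 4)*(2*k + 13)/((k + 8)*(2*k + 11)).
Take A(k)=k + 4, B(k)=k + 8, C(k)=k + 11/2.
Solve (k + 4)·f(k+1) − (k + 7)·f(k) = k + 11/2.
deg f ≤ 3 (via 1,1,1).
A polynomial solution: f(k) = k*(k + 5)*(k + 10)/48.
So s_k = (B(k−1)f/C)·t_k = (k*(k + 5)*(k + 7)*(k + 10)/(24*(2*k + 11)))·t_k = k*(-k - 10)/(24*(k**2 + 10*k + 24)).
Verify: (-2*k - 11)/(k**4 + 22*k**3 + 179*k**2 + 638*k + 840) matches t_k.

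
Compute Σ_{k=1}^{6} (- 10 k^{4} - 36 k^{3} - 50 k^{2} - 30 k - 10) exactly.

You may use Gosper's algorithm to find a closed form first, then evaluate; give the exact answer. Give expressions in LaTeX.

Σ = -43866

Ratio r(k) = (5*k**4 + 38*k**3 + 109*k**2 + 139*k + 68)/(5*k**4 + 18*k**3 + 25*k**2 + 15*k + 5).
So A=1 and B=1, with C=k**4 + 18*k**3/5 + 5*k**2 + 3*k + 1.
Solve (1)·f(k+1) − (1)·f(k) = k**4 + 18*k**3/5 + 5*k**2 + 3*k + 1.
From deg A=0, deg B=0, deg C=4: d=5.
Solve for f: f(k) = k*(2*k**4 + 4*k**3 + 2*k**2 - k + 3)/10 (degree 5 ≤ 5).
Get s_k = R·t_k = k*(-2*k**4 - 4*k**3 - 2*k**2 + k - 3) with R(k) = B(k−1)f(k)/C(k) = k*(2*k**4 + 4*k**3 + 2*k**2 - k + 3)/(2*(5*k**4 + 18*k**3 + 25*k**2 + 15*k + 5)).
Δs = -10*k**4 - 36*k**3 - 50*k**2 - 30*k - 10, as required.
Telescoping: Σ = s_(7) − s_(1) = -43876 − (-10) = -43866.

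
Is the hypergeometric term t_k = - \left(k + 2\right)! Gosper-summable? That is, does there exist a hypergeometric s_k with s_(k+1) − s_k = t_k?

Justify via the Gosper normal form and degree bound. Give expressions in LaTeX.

r(k) = k + 3 after simplifying.
Take A(k)=k + 3, B(k)=1, C(k)=1.
f must satisfy (k + 3)·f(k+1) − (1)·f(k) = 1.
d = -1 from the (1,0,0) case.
d = -1 < 0 ⇒ no nonzero polynomial f; not summable.

No — t_k has no hypergeometric antidifference.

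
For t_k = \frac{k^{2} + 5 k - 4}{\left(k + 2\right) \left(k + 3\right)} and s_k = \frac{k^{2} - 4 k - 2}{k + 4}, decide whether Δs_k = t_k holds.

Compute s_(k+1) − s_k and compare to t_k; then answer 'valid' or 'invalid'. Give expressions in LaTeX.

s_(k+1) = (k**2 - 2*k - 5)/(k + 5)
s_(k+1) − s_k = (k**2 + 9*k - 10)/(k**2 + 9*k + 20)
(s_(k+1) − s_k) − t_k = 20*(-k**2 - 3*k + 1)/(k**4 + 14*k**3 + 71*k**2 + 154*k + 120)

Invalid: residual \frac{20 \left(- k^{2} - 3 k + 1\right)}{k^{4} + 14 k^{3} + 71 k^{2} + 154 k + 120} ≠ 0.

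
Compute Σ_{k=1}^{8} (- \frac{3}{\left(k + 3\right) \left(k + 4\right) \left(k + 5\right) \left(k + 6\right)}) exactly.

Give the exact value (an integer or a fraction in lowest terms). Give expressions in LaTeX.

Σ = -43/5460

Ratio r(k) = (k + 3)/(k + 7).
So A=k + 3 and B=k + 7, with C=1.
Set up (k + 3)·f(k+1) − (k + 6)·f(k) − (1) = 0.
Degrees (1,1,0) ⇒ d ≤ 3.
Solving with deg f ≤ 3: f(k) = k*(k**2 + 12*k + 47)/180.
Certificate R = B(k−1)f/C = k*(k + 6)*(k**2 + 12*k + 47)/180 gives s_k = k*(-k**2 - 12*k - 47)/(60*(k + 3)*(k + 4)*(k + 5)).
Check: Δs_k = -3/(k**4 + 18*k**3 + 119*k**2 + 342*k + 360). ✓
Sum = s_(9) − s_(1); s_(9) = -59/3640, s_(1) = -1/120 ⇒ -43/5460.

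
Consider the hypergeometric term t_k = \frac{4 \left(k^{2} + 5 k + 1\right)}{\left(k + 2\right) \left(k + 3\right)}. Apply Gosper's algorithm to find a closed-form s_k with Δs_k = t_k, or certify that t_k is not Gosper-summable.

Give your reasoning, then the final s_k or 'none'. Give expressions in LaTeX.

s_k = \frac{2 k \left(2 k - 1\right)}{k + 2}

Compute t_(k+1)/t_k: get (k + 2)*(5*k + (k + 1)**2 + 6)/((k + 4)*(k**2 + 5*k + 1)).
Take A(k)=k + 2, B(k)=k + 4, C(k)=k**2 + 5*k + 1.
Key eq: (k + 2)·f(k+1) = (k + 3)·f(k) + (k**2 + 5*k + 1).
d = 2 from the (1,1,2) case.
Solve for f: f(k) = k*(2*k - 1)/2 (degree 2 ≤ 2).
Certificate R = B(k−1)f/C = k*(k + 3)*(2*k - 1)/(2*(k**2 + 5*k + 1)) gives s_k = 2*k*(2*k - 1)/(k + 2).
Check: Δs_k = 4*(k**2 + 5*k + 1)/(k**2 + 5*k + 6). ✓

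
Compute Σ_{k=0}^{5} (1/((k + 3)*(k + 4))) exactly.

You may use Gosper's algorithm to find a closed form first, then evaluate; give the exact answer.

t_(k+1)/t_k = (k + 3)/(k + 5).
Normal form (A,B,C) = (k + 3, k + 5, 1).
f must satisfy (k + 3)·f(k+1) − (k + 4)·f(k) = 1.
Bound: deg f ≤ 1.
Solve for f: f(k) = k/3 (degree 1 ≤ 1).
Get s_k = R·t_k = k/(3*(k + 3)) with R(k) = B(k−1)f(k)/C(k) = k*(k + 4)/3.
Check: Δs_k = 1/(k**2 + 7*k + 12). ✓
Σ_(k=0)^(5) t_k = s_(6) − s_(0) = 2/9 − (0) = 2/9.

Σ = 2/9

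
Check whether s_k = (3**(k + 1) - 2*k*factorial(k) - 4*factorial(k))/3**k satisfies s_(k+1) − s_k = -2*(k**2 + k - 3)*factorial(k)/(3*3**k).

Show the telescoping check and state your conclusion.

Valid: the claim telescopes to t_k.

s_(k+1) = (9*3**k - 2*k**2*factorial(k) - 8*k*factorial(k) - 6*factorial(k))/(3*3**k)
s_(k+1) − s_k = -2*(k**2 + k - 3)*factorial(k)/(3*3**k)
(s_(k+1) − s_k) − t_k = 0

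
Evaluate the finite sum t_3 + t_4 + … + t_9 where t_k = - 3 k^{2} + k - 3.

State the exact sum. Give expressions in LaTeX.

Σ = -819

Compute t_(k+1)/t_k: get (-k + 3*(k + 1)**2 + 2)/(3*k**2 - k + 3).
A = 1, B = 1, C = k**2 - k/3 + 1.
Set up (1)·f(k+1) − (1)·f(k) − (k**2 - k/3 + 1) = 0.
deg f ≤ 3 (via 0,0,2).
A polynomial solution: f(k) = k*(k**2 - 2*k + 4)/3.
So s_k = (B(k−1)f/C)·t_k = (k*(k**2 - 2*k + 4)/(3*k**2 - k + 3))·t_k = k*(-k**2 + 2*k - 4).
Verify: -3*k**2 + k - 3 matches t_k.
Telescoping: Σ = s_(10) − s_(3) = -840 − (-21) = -819.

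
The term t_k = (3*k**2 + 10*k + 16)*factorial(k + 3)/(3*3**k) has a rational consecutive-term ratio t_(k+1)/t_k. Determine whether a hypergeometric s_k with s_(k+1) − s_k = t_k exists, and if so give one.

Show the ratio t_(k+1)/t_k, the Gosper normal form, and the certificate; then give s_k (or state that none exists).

s_k = (3*k + 4)*factorial(k + 3)/3**k

Ratio r(k) = (k + 4)*(10*k + 3*(k + 1)**2 + 26)/(3*(3*k**2 + 10*k + 16)).
Take A(k)=k/3 + 4/3, B(k)=1, C(k)=k**2 + 10*k/3 + 16/3.
Key eq: (k/3 + 4/3)·f(k+1) = (1)·f(k) + (k**2 + 10*k/3 + 16/3).
Degrees (1,0,2) ⇒ d ≤ 1.
Solve for f: f(k) = 3*k + 4 (degree 1 ≤ 1).
Certificate R = B(k−1)f/C = 3*(3*k + 4)/(3*k**2 + 10*k + 16) gives s_k = (3*k + 4)*factorial(k + 3)/3**k.
Δs = (3*k**2 + 10*k + 16)*factorial(k + 3)/(3*3**k), as required.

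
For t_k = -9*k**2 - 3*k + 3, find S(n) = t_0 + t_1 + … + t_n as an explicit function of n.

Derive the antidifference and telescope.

S(n) = -3*n**3 - 6*n**2 + 3

r(k) = (k + 3*(k + 1)**2)/(3*k**2 + k - 1) after simplifying.
Take A(k)=1, B(k)=1, C(k)=k**2 + k/3 - 1/3.
Set up (1)·f(k+1) − (1)·f(k) − (k**2 + k/3 - 1/3) = 0.
Degrees (0,0,2) ⇒ d ≤ 3.
Match coefficients ⇒ f(k) = k*(k**2 - k - 1)/3.
So s_k = (B(k−1)f/C)·t_k = (k*(k**2 - k - 1)/(3*k**2 + k - 1))·t_k = 3*k*(-k**2 + k + 1).
Δs = -9*k**2 - 3*k + 3, as required.
Σ_(k=0)^n t_k = s_(n+1) − s_(0) = (-3*n**3 - 6*n**2 + 3) − (0), i.e. -3*n**3 - 6*n**2 + 3.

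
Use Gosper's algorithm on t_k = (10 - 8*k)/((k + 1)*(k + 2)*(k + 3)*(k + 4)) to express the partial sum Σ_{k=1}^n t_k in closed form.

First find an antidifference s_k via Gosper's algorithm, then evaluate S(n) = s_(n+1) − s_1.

S(n) = n*(-n**2 - 9*n + 22)/(12*(n**3 + 9*n**2 + 26*n + 24))

Ratio r(k) = (k + 1)*(4*k - 1)/((k + 5)*(4*k - 5)).
So A=k + 1 and B=k + 5, with C=k - 5/4.
Need (k + 1)·f(k+1) − (k + 4)·f(k) = k - 5/4.
From deg A=1, deg B=1, deg C=1: d=3.
Solving with deg f ≤ 3: f(k) = -k*(k**2 + 6*k + 23)/24.
So s_k = (B(k−1)f/C)·t_k = (-k*(k + 4)*(k**2 + 6*k + 23)/(6*(4*k - 5)))·t_k = k*(k**2 + 6*k + 23)/(3*(k + 1)*(k + 2)*(k + 3)).
Δs = 2*(5 - 4*k)/(k**4 + 10*k**3 + 35*k**2 + 50*k + 24), as required.
Evaluate: s_(n+1) = (n**3 + 9*n**2 + 38*n + 30)/(3*(n**3 + 9*n**2 + 26*n + 24)); subtract s_(1) = 5/12 ⇒ S(n) = n*(-n**2 - 9*n + 22)/(12*(n**3 + 9*n**2 + 26*n + 24)).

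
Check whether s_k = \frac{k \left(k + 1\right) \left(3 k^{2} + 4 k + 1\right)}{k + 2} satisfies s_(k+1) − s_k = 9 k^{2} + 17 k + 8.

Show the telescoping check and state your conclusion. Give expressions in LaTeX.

Invalid: residual \frac{- 6 k^{3} - 31 k^{2} - 41 k - 16}{k^{2} + 5 k + 6} ≠ 0.

s_(k+1) = (k + 1)*(k + 2)*(4*k + 3*(k + 1)**2 + 5)/(k + 3)
s_(k+1) − s_k = (9*k**4 + 56*k**3 + 116*k**2 + 101*k + 32)/(k**2 + 5*k + 6)
(s_(k+1) − s_k) − t_k = (-6*k**3 - 31*k**2 - 41*k - 16)/(k**2 + 5*k + 6)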